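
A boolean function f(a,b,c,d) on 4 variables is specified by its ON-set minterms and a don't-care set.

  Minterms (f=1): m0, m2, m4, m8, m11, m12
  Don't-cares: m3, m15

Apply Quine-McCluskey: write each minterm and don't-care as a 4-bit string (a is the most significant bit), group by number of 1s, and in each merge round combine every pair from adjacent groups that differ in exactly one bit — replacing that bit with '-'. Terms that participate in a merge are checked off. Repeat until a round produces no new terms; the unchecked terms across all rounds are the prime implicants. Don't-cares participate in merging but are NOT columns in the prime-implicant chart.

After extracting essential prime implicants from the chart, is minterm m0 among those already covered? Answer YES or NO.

Round 0: 0000✓ 0010✓ 0011✓ 0100✓ 1000✓ 1011✓ 1100✓ 1111✓
Round 1: -000✓ -011 -100✓ 0-00✓ 00-0 001- 1-00✓ 1-11
Round 2: --00
PIs = {--00, -011, 00-0, 001-, 1-11}
Coverage chart:
  m0: --00,00-0
  m2: 00-0,001-
  m4: --00 ←essential
  m8: --00 ←essential
  m11: -011,1-11
  m12: --00 ←essential
Essential: --00

YES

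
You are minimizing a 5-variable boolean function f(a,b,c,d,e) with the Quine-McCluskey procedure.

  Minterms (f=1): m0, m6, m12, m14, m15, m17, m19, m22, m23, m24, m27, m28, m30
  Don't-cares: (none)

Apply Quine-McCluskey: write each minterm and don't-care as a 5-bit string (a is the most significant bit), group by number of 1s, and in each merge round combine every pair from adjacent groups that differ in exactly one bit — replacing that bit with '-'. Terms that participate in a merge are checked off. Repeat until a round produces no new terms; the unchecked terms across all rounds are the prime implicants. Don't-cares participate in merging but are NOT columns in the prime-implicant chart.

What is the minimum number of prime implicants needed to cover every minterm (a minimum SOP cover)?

[col 0] 00000, 00110*, 01100*, 01110*, 01111*, 10001*, 10011*, 10110*, 10111*, 11000*, 11011*, 11100*, 11110*
[col 1] -0110*, -1100*, -1110*, 0-110*, 011-0*, 0111-, 1-011, 1-110*, 10-11, 100-1, 1011-, 11-00, 111-0*
[col 2] --110, -11-0
Prime implicants: --110, -11-0, 00000, 0111-, 1-011, 10-11, 100-1, 1011-, 11-00
PI chart (minterm → PIs covering it):
  0 | 00000  (sole → essential)
  6 | --110  (sole → essential)
  12 | -11-0  (sole → essential)
  14 | --110,-11-0,0111-
  15 | 0111-  (sole → essential)
  17 | 100-1  (sole → essential)
  19 | 1-011,10-11,100-1
  22 | --110,1011-
  23 | 10-11,1011-
  24 | 11-00  (sole → essential)
  27 | 1-011  (sole → essential)
  28 | -11-0,11-00
  30 | --110,-11-0
Essential prime implicants: --110, -11-0, 00000, 0111-, 1-011, 100-1, 11-00
Petrick residual → 10-11
Minimum SOP uses 8 PIs: cde' + bce' + a'b'c'd'e' + a'bcd + ac'de + ab'de + ab'c'e + abd'e'

8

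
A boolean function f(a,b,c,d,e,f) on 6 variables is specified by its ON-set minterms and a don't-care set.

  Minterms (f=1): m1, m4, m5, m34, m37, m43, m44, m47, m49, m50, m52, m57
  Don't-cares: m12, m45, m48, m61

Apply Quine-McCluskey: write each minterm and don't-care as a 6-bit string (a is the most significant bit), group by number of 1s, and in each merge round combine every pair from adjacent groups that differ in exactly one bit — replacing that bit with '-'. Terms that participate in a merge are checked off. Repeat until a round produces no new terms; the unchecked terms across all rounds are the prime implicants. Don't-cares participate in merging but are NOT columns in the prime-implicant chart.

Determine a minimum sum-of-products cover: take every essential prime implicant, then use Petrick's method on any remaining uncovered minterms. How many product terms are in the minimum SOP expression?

Round 0: 000001✓ 000100✓ 000101✓ 001100✓ 100010✓ 100101✓ 101011✓ 101100✓ 101101✓ 101111✓ 110000✓ 110001✓ 110010✓ 110100✓ 111001✓ 111101✓
Round 1: -00101 -01100 00-100 000-01 00010- 1-0010 1-1101 10-101 101-11 1011-1 10110- 11-001 110-00 1100-0 11000- 111-01
PIs = {-00101, -01100, 00-100, 000-01, 00010-, 1-0010, 1-1101, 10-101, 101-11, 1011-1, 10110-, 11-001, 110-00, 1100-0, 11000-, 111-01}
Coverage chart:
  m1: 000-01 ←essential
  m4: 00-100,00010-
  m5: -00101,000-01,00010-
  m34: 1-0010 ←essential
  m37: -00101,10-101
  m43: 101-11 ←essential
  m44: -01100,10110-
  m47: 101-11,1011-1
  m49: 11-001,11000-
  m50: 1-0010,1100-0
  m52: 110-00 ←essential
  m57: 11-001,111-01
Essential: 000-01, 1-0010, 101-11, 110-00
Petrick residual → -00101, -01100, 00-100, 11-001
Min cover (8 terms): b'c'de'f + b'cde'f' + a'b'de'f' + a'b'c'e'f + ac'd'ef' + ab'cef + abd'e'f + abc'e'f'

8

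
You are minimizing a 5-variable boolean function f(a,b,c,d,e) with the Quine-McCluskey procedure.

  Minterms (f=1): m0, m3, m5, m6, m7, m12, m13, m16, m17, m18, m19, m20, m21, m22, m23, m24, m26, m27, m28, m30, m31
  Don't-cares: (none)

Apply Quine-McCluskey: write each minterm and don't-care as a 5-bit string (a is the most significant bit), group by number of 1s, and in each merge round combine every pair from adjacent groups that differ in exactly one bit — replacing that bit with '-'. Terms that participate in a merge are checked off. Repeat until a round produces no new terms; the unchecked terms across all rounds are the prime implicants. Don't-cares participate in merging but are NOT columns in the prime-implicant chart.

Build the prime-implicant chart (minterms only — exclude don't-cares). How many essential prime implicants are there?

6

Round 0: 00000✓ 00011✓ 00101✓ 00110✓ 00111✓ 01100✓ 01101✓ 10000✓ 10001✓ 10010✓ 10011✓ 10100✓ 10101✓ 10110✓ 10111✓ 11000✓ 11010✓ 11011✓ 11100✓ 11110✓ 11111✓
Round 1: -0000 -0011✓ -0101✓ -0110✓ -0111✓ -1100 0-101 00-11✓ 001-1✓ 0011-✓ 0110- 1-000✓ 1-010✓ 1-011✓ 1-100✓ 1-110✓ 1-111✓ 10-00✓ 10-01✓ 10-10✓ 10-11✓ 100-0✓ 100-1✓ 1000-✓ 1001-✓ 101-0✓ 101-1✓ 1010-✓ 1011-✓ 11-00✓ 11-10✓ 11-11✓ 110-0✓ 1101-✓ 111-0✓ 1111-✓
Round 2: -0-11 -01-1 -011- 1--00✓ 1--10✓ 1--11✓ 1-0-0✓ 1-01-✓ 1-1-0✓ 1-11-✓ 10--0✓ 10--1✓ 10-0-✓ 10-1-✓ 100--✓ 101--✓ 11--0✓ 11-1-✓
Round 3: 1---0 1--1- 10---
PIs = {-0-11, -0000, -01-1, -011-, -1100, 0-101, 0110-, 1---0, 1--1-, 10---}
Coverage chart:
  m0: -0000 ←essential
  m3: -0-11 ←essential
  m5: -01-1,0-101
  m6: -011- ←essential
  m7: -0-11,-01-1,-011-
  m12: -1100,0110-
  m13: 0-101,0110-
  m16: -0000,1---0,10---
  m17: 10--- ←essential
  m18: 1---0,1--1-,10---
  m19: -0-11,1--1-,10---
  m20: 1---0,10---
  m21: -01-1,10---
  m22: -011-,1---0,1--1-,10---
  m23: -0-11,-01-1,-011-,1--1-,10---
  m24: 1---0 ←essential
  m26: 1---0,1--1-
  m27: 1--1- ←essential
  m28: -1100,1---0
  m30: 1---0,1--1-
  m31: 1--1- ←essential
Essential: -0-11, -0000, -011-, 1---0, 1--1-, 10---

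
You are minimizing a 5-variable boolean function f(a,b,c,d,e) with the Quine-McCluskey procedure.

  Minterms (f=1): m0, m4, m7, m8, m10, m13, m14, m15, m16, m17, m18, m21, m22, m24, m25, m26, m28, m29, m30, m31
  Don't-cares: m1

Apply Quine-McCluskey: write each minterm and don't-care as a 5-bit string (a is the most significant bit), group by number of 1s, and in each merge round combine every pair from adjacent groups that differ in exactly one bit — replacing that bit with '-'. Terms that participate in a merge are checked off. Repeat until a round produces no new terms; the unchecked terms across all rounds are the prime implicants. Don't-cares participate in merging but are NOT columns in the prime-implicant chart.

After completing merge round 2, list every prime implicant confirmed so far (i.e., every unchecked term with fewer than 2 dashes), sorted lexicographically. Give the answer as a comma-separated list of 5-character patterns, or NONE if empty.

size-2^0 implicants → 00000(✓)  00001(✓)  00100(✓)  00111(✓)  01000(✓)  01010(✓)  01101(✓)  01110(✓)  01111(✓)  10000(✓)  10001(✓)  10010(✓)  10101(✓)  10110(✓)  11000(✓)  11001(✓)  11010(✓)  11100(✓)  11101(✓)  11110(✓)  11111(✓)
size-2^1 implicants → -0000(✓)  -0001(✓)  -1000(✓)  -1010(✓)  -1101(✓)  -1110(✓)  -1111(✓)  0-000(✓)  0-111  00-00  0000-(✓)  01-10(✓)  010-0(✓)  011-1(✓)  0111-(✓)  1-000(✓)  1-001(✓)  1-010(✓)  1-101(✓)  1-110(✓)  10-01(✓)  10-10(✓)  100-0(✓)  1000-(✓)  11-00(✓)  11-01(✓)  11-10(✓)  110-0(✓)  1100-(✓)  111-0(✓)  111-1(✓)  1110-(✓)  1111-(✓)
size-2^2 implicants → --000  -000-  -1-10  -10-0  -11-1  -111-  1--01  1--10  1-0-0  1-00-  11--0  11-0-  111--
Unchecked terms (primes): --000, -000-, -1-10, -10-0, -11-1, -111-, 0-111, 00-00, 1--01, 1--10, 1-0-0, 1-00-, 11--0, 11-0-, 111--

0-111, 00-00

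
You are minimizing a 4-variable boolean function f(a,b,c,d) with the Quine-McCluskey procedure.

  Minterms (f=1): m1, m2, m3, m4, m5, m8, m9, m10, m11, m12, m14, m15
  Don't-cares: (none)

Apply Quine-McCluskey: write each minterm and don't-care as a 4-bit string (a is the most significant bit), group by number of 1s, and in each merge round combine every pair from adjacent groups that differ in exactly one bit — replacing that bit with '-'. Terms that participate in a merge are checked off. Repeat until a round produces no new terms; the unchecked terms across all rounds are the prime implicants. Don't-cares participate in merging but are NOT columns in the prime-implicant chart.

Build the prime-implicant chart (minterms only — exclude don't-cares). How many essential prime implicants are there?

size-2^0 implicants → 0001(✓)  0010(✓)  0011(✓)  0100(✓)  0101(✓)  1000(✓)  1001(✓)  1010(✓)  1011(✓)  1100(✓)  1110(✓)  1111(✓)
size-2^1 implicants → -001(✓)  -010(✓)  -011(✓)  -100  0-01  00-1(✓)  001-(✓)  010-  1-00(✓)  1-10(✓)  1-11(✓)  10-0(✓)  10-1(✓)  100-(✓)  101-(✓)  11-0(✓)  111-(✓)
size-2^2 implicants → -0-1  -01-  1--0  1-1-  10--
Unchecked terms (primes): -0-1, -01-, -100, 0-01, 010-, 1--0, 1-1-, 10--
Minterm coverage:
  m1 ⊆ -0-1,0-01
  m2 ⊆ -01- [E]
  m3 ⊆ -0-1,-01-
  m4 ⊆ -100,010-
  m5 ⊆ 0-01,010-
  m8 ⊆ 1--0,10--
  m9 ⊆ -0-1,10--
  m10 ⊆ -01-,1--0,1-1-,10--
  m11 ⊆ -0-1,-01-,1-1-,10--
  m12 ⊆ -100,1--0
  m14 ⊆ 1--0,1-1-
  m15 ⊆ 1-1- [E]
E = {-01-, 1-1-}

2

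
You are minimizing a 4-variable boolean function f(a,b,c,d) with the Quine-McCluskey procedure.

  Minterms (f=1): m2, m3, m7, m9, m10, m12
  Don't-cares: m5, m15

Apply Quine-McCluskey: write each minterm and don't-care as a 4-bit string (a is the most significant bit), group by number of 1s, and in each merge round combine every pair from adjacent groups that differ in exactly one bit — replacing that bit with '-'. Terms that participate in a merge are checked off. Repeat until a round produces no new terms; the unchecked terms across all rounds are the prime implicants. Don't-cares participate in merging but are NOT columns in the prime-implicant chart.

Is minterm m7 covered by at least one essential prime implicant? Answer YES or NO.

NO

Round 0: 0010✓ 0011✓ 0101✓ 0111✓ 1001 1010✓ 1100 1111✓
Round 1: -010 -111 0-11 001- 01-1
PIs = {-010, -111, 0-11, 001-, 01-1, 1001, 1100}
Coverage chart:
  m2: -010,001-
  m3: 0-11,001-
  m7: -111,0-11,01-1
  m9: 1001 ←essential
  m10: -010 ←essential
  m12: 1100 ←essential
Essential: -010, 1001, 1100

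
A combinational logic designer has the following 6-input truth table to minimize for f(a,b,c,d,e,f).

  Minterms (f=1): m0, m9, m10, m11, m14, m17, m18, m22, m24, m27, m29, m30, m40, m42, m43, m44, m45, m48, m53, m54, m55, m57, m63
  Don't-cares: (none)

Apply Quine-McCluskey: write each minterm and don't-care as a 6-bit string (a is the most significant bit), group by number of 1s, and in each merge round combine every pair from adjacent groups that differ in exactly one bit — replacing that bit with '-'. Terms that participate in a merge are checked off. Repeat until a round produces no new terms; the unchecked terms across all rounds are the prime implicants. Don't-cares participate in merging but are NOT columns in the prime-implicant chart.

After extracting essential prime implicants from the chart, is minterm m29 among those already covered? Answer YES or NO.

Round 0: 000000 001001✓ 001010✓ 001011✓ 001110✓ 010001 010010✓ 010110✓ 011000 011011✓ 011101 011110✓ 101000✓ 101010✓ 101011✓ 101100✓ 101101✓ 110000 110101✓ 110110✓ 110111✓ 111001 111111✓
Round 1: -01010✓ -01011✓ -10110 0-1011 0-1110 001-10 0010-1 00101-✓ 01-110 010-10 101-00 1010-0 10101-✓ 10110- 11-111 1101-1 11011-
Round 2: -0101-
PIs = {-0101-, -10110, 0-1011, 0-1110, 000000, 001-10, 0010-1, 01-110, 010-10, 010001, 011000, 011101, 101-00, 1010-0, 10110-, 11-111, 110000, 1101-1, 11011-, 111001}
Coverage chart:
  m0: 000000 ←essential
  m9: 0010-1 ←essential
  m10: -0101-,001-10
  m11: -0101-,0-1011,0010-1
  m14: 0-1110,001-10
  m17: 010001 ←essential
  m18: 010-10 ←essential
  m22: -10110,01-110,010-10
  m24: 011000 ←essential
  m27: 0-1011 ←essential
  m29: 011101 ←essential
  m30: 0-1110,01-110
  m40: 101-00,1010-0
  m42: -0101-,1010-0
  m43: -0101- ←essential
  m44: 101-00,10110-
  m45: 10110- ←essential
  m48: 110000 ←essential
  m53: 1101-1 ←essential
  m54: -10110,11011-
  m55: 11-111,1101-1,11011-
  m57: 111001 ←essential
  m63: 11-111 ←essential
Essential: -0101-, 0-1011, 000000, 0010-1, 010-10, 010001, 011000, 011101, 10110-, 11-111, 110000, 1101-1, 111001

YES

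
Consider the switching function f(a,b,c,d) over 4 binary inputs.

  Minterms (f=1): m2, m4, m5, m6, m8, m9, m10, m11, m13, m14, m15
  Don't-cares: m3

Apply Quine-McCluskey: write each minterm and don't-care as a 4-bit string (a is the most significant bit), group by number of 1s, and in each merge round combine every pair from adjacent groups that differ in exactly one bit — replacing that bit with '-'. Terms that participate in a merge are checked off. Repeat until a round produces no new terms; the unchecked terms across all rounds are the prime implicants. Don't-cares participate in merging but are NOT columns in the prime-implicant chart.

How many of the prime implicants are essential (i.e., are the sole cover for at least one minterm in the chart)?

[col 0] 0010*, 0011*, 0100*, 0101*, 0110*, 1000*, 1001*, 1010*, 1011*, 1101*, 1110*, 1111*
[col 1] -010*, -011*, -101, -110*, 0-10*, 001-*, 01-0, 010-, 1-01*, 1-10*, 1-11*, 10-0*, 10-1*, 100-*, 101-*, 11-1*, 111-*
[col 2] --10, -01-, 1--1, 1-1-, 10--
Prime implicants: --10, -01-, -101, 01-0, 010-, 1--1, 1-1-, 10--
PI chart (minterm → PIs covering it):
  2 | --10,-01-
  4 | 01-0,010-
  5 | -101,010-
  6 | --10,01-0
  8 | 10--  (sole → essential)
  9 | 1--1,10--
  10 | --10,-01-,1-1-,10--
  11 | -01-,1--1,1-1-,10--
  13 | -101,1--1
  14 | --10,1-1-
  15 | 1--1,1-1-
Essential prime implicants: 10--

1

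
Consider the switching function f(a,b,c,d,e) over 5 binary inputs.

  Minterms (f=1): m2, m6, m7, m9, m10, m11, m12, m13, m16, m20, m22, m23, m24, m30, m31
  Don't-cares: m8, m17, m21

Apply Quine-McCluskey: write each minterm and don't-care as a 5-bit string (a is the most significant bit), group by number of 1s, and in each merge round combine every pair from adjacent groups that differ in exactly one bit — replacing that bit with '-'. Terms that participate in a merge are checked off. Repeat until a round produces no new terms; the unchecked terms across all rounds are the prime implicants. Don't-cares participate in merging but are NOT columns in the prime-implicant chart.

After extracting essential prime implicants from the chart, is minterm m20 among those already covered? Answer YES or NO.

NO

size-2^0 implicants → 00010(✓)  00110(✓)  00111(✓)  01000(✓)  01001(✓)  01010(✓)  01011(✓)  01100(✓)  01101(✓)  10000(✓)  10001(✓)  10100(✓)  10101(✓)  10110(✓)  10111(✓)  11000(✓)  11110(✓)  11111(✓)
size-2^1 implicants → -0110(✓)  -0111(✓)  -1000  0-010  00-10  0011-(✓)  01-00(✓)  01-01(✓)  010-0(✓)  010-1(✓)  0100-(✓)  0101-(✓)  0110-(✓)  1-000  1-110(✓)  1-111(✓)  10-00(✓)  10-01(✓)  1000-(✓)  101-0(✓)  101-1(✓)  1010-(✓)  1011-(✓)  1111-(✓)
size-2^2 implicants → -011-  01-0-  010--  1-11-  10-0-  101--
Unchecked terms (primes): -011-, -1000, 0-010, 00-10, 01-0-, 010--, 1-000, 1-11-, 10-0-, 101--
Minterm coverage:
  m2 ⊆ 0-010,00-10
  m6 ⊆ -011-,00-10
  m7 ⊆ -011- [E]
  m9 ⊆ 01-0-,010--
  m10 ⊆ 0-010,010--
  m11 ⊆ 010-- [E]
  m12 ⊆ 01-0- [E]
  m13 ⊆ 01-0- [E]
  m16 ⊆ 1-000,10-0-
  m20 ⊆ 10-0-,101--
  m22 ⊆ -011-,1-11-,101--
  m23 ⊆ -011-,1-11-,101--
  m24 ⊆ -1000,1-000
  m30 ⊆ 1-11- [E]
  m31 ⊆ 1-11- [E]
E = {-011-, 01-0-, 010--, 1-11-}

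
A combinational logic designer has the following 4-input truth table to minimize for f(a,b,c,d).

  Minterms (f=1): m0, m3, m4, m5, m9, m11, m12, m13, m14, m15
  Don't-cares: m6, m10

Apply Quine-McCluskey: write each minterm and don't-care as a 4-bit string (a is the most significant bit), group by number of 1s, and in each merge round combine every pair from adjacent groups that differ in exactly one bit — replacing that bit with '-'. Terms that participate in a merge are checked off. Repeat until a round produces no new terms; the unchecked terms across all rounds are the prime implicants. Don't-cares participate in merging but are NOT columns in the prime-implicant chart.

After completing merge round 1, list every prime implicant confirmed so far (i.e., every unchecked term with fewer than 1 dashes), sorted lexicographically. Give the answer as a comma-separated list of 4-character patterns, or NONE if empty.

Round 0: 0000✓ 0011✓ 0100✓ 0101✓ 0110✓ 1001✓ 1010✓ 1011✓ 1100✓ 1101✓ 1110✓ 1111✓
Round 1: -011 -100✓ -101✓ -110✓ 0-00 01-0✓ 010-✓ 1-01✓ 1-10✓ 1-11✓ 10-1✓ 101-✓ 11-0✓ 11-1✓ 110-✓ 111-✓
Round 2: -1-0 -10- 1--1 1-1- 11--
PIs = {-011, -1-0, -10-, 0-00, 1--1, 1-1-, 11--}

NONE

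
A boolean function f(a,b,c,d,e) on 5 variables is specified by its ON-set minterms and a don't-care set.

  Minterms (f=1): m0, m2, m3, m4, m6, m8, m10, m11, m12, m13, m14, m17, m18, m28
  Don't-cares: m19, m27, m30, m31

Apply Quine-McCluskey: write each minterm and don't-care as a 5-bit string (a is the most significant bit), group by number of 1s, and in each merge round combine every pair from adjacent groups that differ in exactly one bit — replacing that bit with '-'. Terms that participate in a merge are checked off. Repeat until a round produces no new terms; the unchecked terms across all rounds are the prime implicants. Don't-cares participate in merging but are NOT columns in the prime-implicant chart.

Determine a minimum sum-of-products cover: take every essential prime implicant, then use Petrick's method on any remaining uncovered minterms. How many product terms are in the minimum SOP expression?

6

size-2^0 implicants → 00000(✓)  00010(✓)  00011(✓)  00100(✓)  00110(✓)  01000(✓)  01010(✓)  01011(✓)  01100(✓)  01101(✓)  01110(✓)  10001(✓)  10010(✓)  10011(✓)  11011(✓)  11100(✓)  11110(✓)  11111(✓)
size-2^1 implicants → -0010(✓)  -0011(✓)  -1011(✓)  -1100(✓)  -1110(✓)  0-000(✓)  0-010(✓)  0-011(✓)  0-100(✓)  0-110(✓)  00-00(✓)  00-10(✓)  000-0(✓)  0001-(✓)  001-0(✓)  01-00(✓)  01-10(✓)  010-0(✓)  0101-(✓)  011-0(✓)  0110-  1-011(✓)  100-1  1001-(✓)  11-11  111-0(✓)  1111-
size-2^2 implicants → --011  -001-  -11-0  0--00(✓)  0--10(✓)  0-0-0(✓)  0-01-  0-1-0(✓)  00--0(✓)  01--0(✓)
size-2^3 implicants → 0---0
Unchecked terms (primes): --011, -001-, -11-0, 0---0, 0-01-, 0110-, 100-1, 11-11, 1111-
Minterm coverage:
  m0 ⊆ 0---0 [E]
  m2 ⊆ -001-,0---0,0-01-
  m3 ⊆ --011,-001-,0-01-
  m4 ⊆ 0---0 [E]
  m6 ⊆ 0---0 [E]
  m8 ⊆ 0---0 [E]
  m10 ⊆ 0---0,0-01-
  m11 ⊆ --011,0-01-
  m12 ⊆ -11-0,0---0,0110-
  m13 ⊆ 0110- [E]
  m14 ⊆ -11-0,0---0
  m17 ⊆ 100-1 [E]
  m18 ⊆ -001- [E]
  m28 ⊆ -11-0 [E]
E = {-001-, -11-0, 0---0, 0110-, 100-1}
Petrick residual → --011
Cover = c'de + b'c'd + bce' + a'e' + a'bcd' + ab'c'e  |cover|=6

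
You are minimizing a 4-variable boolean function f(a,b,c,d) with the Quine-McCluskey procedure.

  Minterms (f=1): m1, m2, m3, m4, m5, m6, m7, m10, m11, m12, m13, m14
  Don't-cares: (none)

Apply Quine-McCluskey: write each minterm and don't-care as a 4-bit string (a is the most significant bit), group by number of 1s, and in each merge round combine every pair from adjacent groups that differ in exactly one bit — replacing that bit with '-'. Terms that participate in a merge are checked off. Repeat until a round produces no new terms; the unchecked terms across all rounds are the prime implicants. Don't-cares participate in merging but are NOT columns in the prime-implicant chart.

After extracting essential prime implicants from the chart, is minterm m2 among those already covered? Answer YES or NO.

YES

Round 0: 0001✓ 0010✓ 0011✓ 0100✓ 0101✓ 0110✓ 0111✓ 1010✓ 1011✓ 1100✓ 1101✓ 1110✓
Round 1: -010✓ -011✓ -100✓ -101✓ -110✓ 0-01✓ 0-10✓ 0-11✓ 00-1✓ 001-✓ 01-0✓ 01-1✓ 010-✓ 011-✓ 1-10✓ 101-✓ 11-0✓ 110-✓
Round 2: --10 -01- -1-0 -10- 0--1 0-1- 01--
PIs = {--10, -01-, -1-0, -10-, 0--1, 0-1-, 01--}
Coverage chart:
  m1: 0--1 ←essential
  m2: --10,-01-,0-1-
  m3: -01-,0--1,0-1-
  m4: -1-0,-10-,01--
  m5: -10-,0--1,01--
  m6: --10,-1-0,0-1-,01--
  m7: 0--1,0-1-,01--
  m10: --10,-01-
  m11: -01- ←essential
  m12: -1-0,-10-
  m13: -10- ←essential
  m14: --10,-1-0
Essential: -01-, -10-, 0--1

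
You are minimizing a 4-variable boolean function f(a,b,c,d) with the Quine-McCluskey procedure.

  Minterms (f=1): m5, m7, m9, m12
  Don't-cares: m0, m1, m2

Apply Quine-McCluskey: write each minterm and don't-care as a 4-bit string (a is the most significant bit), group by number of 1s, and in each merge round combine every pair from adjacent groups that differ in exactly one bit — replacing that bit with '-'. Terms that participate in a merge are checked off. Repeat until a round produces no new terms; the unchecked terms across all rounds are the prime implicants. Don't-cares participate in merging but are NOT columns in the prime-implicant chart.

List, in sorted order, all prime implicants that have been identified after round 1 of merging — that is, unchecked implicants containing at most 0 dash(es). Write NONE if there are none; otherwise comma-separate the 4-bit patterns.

1100

size-2^0 implicants → 0000(✓)  0001(✓)  0010(✓)  0101(✓)  0111(✓)  1001(✓)  1100
size-2^1 implicants → -001  0-01  00-0  000-  01-1
Unchecked terms (primes): -001, 0-01, 00-0, 000-, 01-1, 1100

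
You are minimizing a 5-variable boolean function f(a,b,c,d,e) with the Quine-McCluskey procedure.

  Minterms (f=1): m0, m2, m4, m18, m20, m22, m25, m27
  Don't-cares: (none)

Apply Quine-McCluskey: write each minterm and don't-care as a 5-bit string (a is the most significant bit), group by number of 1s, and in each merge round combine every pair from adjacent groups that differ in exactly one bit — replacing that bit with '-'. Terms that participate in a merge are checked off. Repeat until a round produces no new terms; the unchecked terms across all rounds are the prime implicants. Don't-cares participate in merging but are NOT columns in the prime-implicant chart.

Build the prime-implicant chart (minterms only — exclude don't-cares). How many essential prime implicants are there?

Round 0: 00000✓ 00010✓ 00100✓ 10010✓ 10100✓ 10110✓ 11001✓ 11011✓
Round 1: -0010 -0100 00-00 000-0 10-10 101-0 110-1
PIs = {-0010, -0100, 00-00, 000-0, 10-10, 101-0, 110-1}
Coverage chart:
  m0: 00-00,000-0
  m2: -0010,000-0
  m4: -0100,00-00
  m18: -0010,10-10
  m20: -0100,101-0
  m22: 10-10,101-0
  m25: 110-1 ←essential
  m27: 110-1 ←essential
Essential: 110-1

1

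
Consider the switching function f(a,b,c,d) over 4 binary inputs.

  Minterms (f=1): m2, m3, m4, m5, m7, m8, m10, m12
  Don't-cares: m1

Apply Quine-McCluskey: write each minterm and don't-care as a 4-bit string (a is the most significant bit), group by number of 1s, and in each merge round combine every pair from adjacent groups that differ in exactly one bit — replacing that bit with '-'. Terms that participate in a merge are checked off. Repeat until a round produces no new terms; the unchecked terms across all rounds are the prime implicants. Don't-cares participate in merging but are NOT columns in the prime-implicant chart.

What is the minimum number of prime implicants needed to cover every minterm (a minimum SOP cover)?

[col 0] 0001*, 0010*, 0011*, 0100*, 0101*, 0111*, 1000*, 1010*, 1100*
[col 1] -010, -100, 0-01*, 0-11*, 00-1*, 001-, 01-1*, 010-, 1-00, 10-0
[col 2] 0--1
Prime implicants: -010, -100, 0--1, 001-, 010-, 1-00, 10-0
PI chart (minterm → PIs covering it):
  2 | -010,001-
  3 | 0--1,001-
  4 | -100,010-
  5 | 0--1,010-
  7 | 0--1  (sole → essential)
  8 | 1-00,10-0
  10 | -010,10-0
  12 | -100,1-00
Essential prime implicants: 0--1
Petrick residual → -010, -100, 1-00
Minimum SOP uses 4 PIs: b'cd' + bc'd' + a'd + ac'd'

4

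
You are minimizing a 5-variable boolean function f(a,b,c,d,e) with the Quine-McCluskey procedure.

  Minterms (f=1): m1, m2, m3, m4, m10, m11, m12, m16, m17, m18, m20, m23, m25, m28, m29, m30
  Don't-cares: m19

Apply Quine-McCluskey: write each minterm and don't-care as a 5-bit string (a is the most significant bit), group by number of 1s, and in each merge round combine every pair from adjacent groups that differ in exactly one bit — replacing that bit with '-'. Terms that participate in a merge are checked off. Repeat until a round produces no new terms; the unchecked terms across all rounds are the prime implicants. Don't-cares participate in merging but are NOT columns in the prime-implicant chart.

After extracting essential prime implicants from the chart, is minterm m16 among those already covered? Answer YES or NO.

NO

size-2^0 implicants → 00001(✓)  00010(✓)  00011(✓)  00100(✓)  01010(✓)  01011(✓)  01100(✓)  10000(✓)  10001(✓)  10010(✓)  10011(✓)  10100(✓)  10111(✓)  11001(✓)  11100(✓)  11101(✓)  11110(✓)
size-2^1 implicants → -0001(✓)  -0010(✓)  -0011(✓)  -0100(✓)  -1100(✓)  0-010(✓)  0-011(✓)  0-100(✓)  000-1(✓)  0001-(✓)  0101-(✓)  1-001  1-100(✓)  10-00  10-11  100-0(✓)  100-1(✓)  1000-(✓)  1001-(✓)  11-01  111-0  1110-
size-2^2 implicants → --100  -00-1  -001-  0-01-  100--
Unchecked terms (primes): --100, -00-1, -001-, 0-01-, 1-001, 10-00, 10-11, 100--, 11-01, 111-0, 1110-
Minterm coverage:
  m1 ⊆ -00-1 [E]
  m2 ⊆ -001-,0-01-
  m3 ⊆ -00-1,-001-,0-01-
  m4 ⊆ --100 [E]
  m10 ⊆ 0-01- [E]
  m11 ⊆ 0-01- [E]
  m12 ⊆ --100 [E]
  m16 ⊆ 10-00,100--
  m17 ⊆ -00-1,1-001,100--
  m18 ⊆ -001-,100--
  m20 ⊆ --100,10-00
  m23 ⊆ 10-11 [E]
  m25 ⊆ 1-001,11-01
  m28 ⊆ --100,111-0,1110-
  m29 ⊆ 11-01,1110-
  m30 ⊆ 111-0 [E]
E = {--100, -00-1, 0-01-, 10-11, 111-0}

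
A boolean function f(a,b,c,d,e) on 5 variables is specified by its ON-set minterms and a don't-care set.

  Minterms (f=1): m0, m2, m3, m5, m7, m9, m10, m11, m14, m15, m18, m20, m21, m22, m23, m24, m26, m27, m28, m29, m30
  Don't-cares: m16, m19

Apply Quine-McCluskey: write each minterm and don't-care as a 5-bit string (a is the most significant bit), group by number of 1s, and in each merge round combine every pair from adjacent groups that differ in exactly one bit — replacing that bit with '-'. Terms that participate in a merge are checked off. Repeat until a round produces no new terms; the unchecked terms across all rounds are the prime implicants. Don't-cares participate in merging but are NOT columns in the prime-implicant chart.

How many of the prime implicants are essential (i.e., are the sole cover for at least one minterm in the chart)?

6

size-2^0 implicants → 00000(✓)  00010(✓)  00011(✓)  00101(✓)  00111(✓)  01001(✓)  01010(✓)  01011(✓)  01110(✓)  01111(✓)  10000(✓)  10010(✓)  10011(✓)  10100(✓)  10101(✓)  10110(✓)  10111(✓)  11000(✓)  11010(✓)  11011(✓)  11100(✓)  11101(✓)  11110(✓)
size-2^1 implicants → -0000(✓)  -0010(✓)  -0011(✓)  -0101(✓)  -0111(✓)  -1010(✓)  -1011(✓)  -1110(✓)  0-010(✓)  0-011(✓)  0-111(✓)  00-11(✓)  000-0(✓)  0001-(✓)  001-1(✓)  01-10(✓)  01-11(✓)  010-1  0101-(✓)  0111-(✓)  1-000(✓)  1-010(✓)  1-011(✓)  1-100(✓)  1-101(✓)  1-110(✓)  10-00(✓)  10-10(✓)  10-11(✓)  100-0(✓)  1001-(✓)  101-0(✓)  101-1(✓)  1010-(✓)  1011-(✓)  11-00(✓)  11-10(✓)  110-0(✓)  1101-(✓)  111-0(✓)  1110-(✓)
size-2^2 implicants → --010(✓)  --011(✓)  -0-11  -00-0  -001-(✓)  -01-1  -1-10  -101-(✓)  0--11  0-01-(✓)  01-1-  1--00(✓)  1--10(✓)  1-0-0(✓)  1-01-(✓)  1-1-0(✓)  1-10-  10--0(✓)  10-1-  101--  11--0(✓)
size-2^3 implicants → --01-  1---0
Unchecked terms (primes): --01-, -0-11, -00-0, -01-1, -1-10, 0--11, 01-1-, 010-1, 1---0, 1-10-, 10-1-, 101--
Minterm coverage:
  m0 ⊆ -00-0 [E]
  m2 ⊆ --01-,-00-0
  m3 ⊆ --01-,-0-11,0--11
  m5 ⊆ -01-1 [E]
  m7 ⊆ -0-11,-01-1,0--11
  m9 ⊆ 010-1 [E]
  m10 ⊆ --01-,-1-10,01-1-
  m11 ⊆ --01-,0--11,01-1-,010-1
  m14 ⊆ -1-10,01-1-
  m15 ⊆ 0--11,01-1-
  m18 ⊆ --01-,-00-0,1---0,10-1-
  m20 ⊆ 1---0,1-10-,101--
  m21 ⊆ -01-1,1-10-,101--
  m22 ⊆ 1---0,10-1-,101--
  m23 ⊆ -0-11,-01-1,10-1-,101--
  m24 ⊆ 1---0 [E]
  m26 ⊆ --01-,-1-10,1---0
  m27 ⊆ --01- [E]
  m28 ⊆ 1---0,1-10-
  m29 ⊆ 1-10- [E]
  m30 ⊆ -1-10,1---0
E = {--01-, -00-0, -01-1, 010-1, 1---0, 1-10-}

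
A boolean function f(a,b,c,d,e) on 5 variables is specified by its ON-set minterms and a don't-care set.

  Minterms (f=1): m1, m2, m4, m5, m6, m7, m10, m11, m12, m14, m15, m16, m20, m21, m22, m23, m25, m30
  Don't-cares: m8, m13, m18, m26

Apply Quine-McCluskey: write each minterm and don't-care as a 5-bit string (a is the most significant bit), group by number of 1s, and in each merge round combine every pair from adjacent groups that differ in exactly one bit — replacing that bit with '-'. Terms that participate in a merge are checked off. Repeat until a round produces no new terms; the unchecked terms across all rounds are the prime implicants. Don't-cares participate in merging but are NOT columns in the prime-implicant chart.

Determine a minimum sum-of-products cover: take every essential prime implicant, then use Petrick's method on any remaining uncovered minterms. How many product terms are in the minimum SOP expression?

size-2^0 implicants → 00001(✓)  00010(✓)  00100(✓)  00101(✓)  00110(✓)  00111(✓)  01000(✓)  01010(✓)  01011(✓)  01100(✓)  01101(✓)  01110(✓)  01111(✓)  10000(✓)  10010(✓)  10100(✓)  10101(✓)  10110(✓)  10111(✓)  11001  11010(✓)  11110(✓)
size-2^1 implicants → -0010(✓)  -0100(✓)  -0101(✓)  -0110(✓)  -0111(✓)  -1010(✓)  -1110(✓)  0-010(✓)  0-100(✓)  0-101(✓)  0-110(✓)  0-111(✓)  00-01  00-10(✓)  001-0(✓)  001-1(✓)  0010-(✓)  0011-(✓)  01-00(✓)  01-10(✓)  01-11(✓)  010-0(✓)  0101-(✓)  011-0(✓)  011-1(✓)  0110-(✓)  0111-(✓)  1-010(✓)  1-110(✓)  10-00(✓)  10-10(✓)  100-0(✓)  101-0(✓)  101-1(✓)  1010-(✓)  1011-(✓)  11-10(✓)
size-2^2 implicants → --010(✓)  --110(✓)  -0-10(✓)  -01-0(✓)  -01-1(✓)  -010-(✓)  -011-(✓)  -1-10(✓)  0--10(✓)  0-1-0(✓)  0-1-1(✓)  0-10-(✓)  0-11-(✓)  001--(✓)  01--0  01-1-  011--(✓)  1--10(✓)  10--0  101--(✓)
size-2^3 implicants → ---10  -01--  0-1--
Unchecked terms (primes): ---10, -01--, 0-1--, 00-01, 01--0, 01-1-, 10--0, 11001
Minterm coverage:
  m1 ⊆ 00-01 [E]
  m2 ⊆ ---10 [E]
  m4 ⊆ -01--,0-1--
  m5 ⊆ -01--,0-1--,00-01
  m6 ⊆ ---10,-01--,0-1--
  m7 ⊆ -01--,0-1--
  m10 ⊆ ---10,01--0,01-1-
  m11 ⊆ 01-1- [E]
  m12 ⊆ 0-1--,01--0
  m14 ⊆ ---10,0-1--,01--0,01-1-
  m15 ⊆ 0-1--,01-1-
  m16 ⊆ 10--0 [E]
  m20 ⊆ -01--,10--0
  m21 ⊆ -01-- [E]
  m22 ⊆ ---10,-01--,10--0
  m23 ⊆ -01-- [E]
  m25 ⊆ 11001 [E]
  m30 ⊆ ---10 [E]
E = {---10, -01--, 00-01, 01-1-, 10--0, 11001}
Petrick residual → 0-1--
Cover = de' + b'c + a'c + a'b'd'e + a'bd + ab'e' + abc'd'e  |cover|=7

7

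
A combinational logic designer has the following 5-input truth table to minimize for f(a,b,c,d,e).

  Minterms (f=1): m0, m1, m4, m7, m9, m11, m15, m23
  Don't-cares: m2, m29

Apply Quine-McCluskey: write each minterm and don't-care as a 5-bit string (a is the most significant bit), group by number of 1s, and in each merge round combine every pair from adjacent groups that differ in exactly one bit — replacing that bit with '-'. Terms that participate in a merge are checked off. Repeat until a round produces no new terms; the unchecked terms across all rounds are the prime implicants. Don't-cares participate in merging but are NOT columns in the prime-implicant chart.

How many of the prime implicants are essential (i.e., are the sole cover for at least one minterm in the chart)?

2

size-2^0 implicants → 00000(✓)  00001(✓)  00010(✓)  00100(✓)  00111(✓)  01001(✓)  01011(✓)  01111(✓)  10111(✓)  11101
size-2^1 implicants → -0111  0-001  0-111  00-00  000-0  0000-  01-11  010-1
Unchecked terms (primes): -0111, 0-001, 0-111, 00-00, 000-0, 0000-, 01-11, 010-1, 11101
Minterm coverage:
  m0 ⊆ 00-00,000-0,0000-
  m1 ⊆ 0-001,0000-
  m4 ⊆ 00-00 [E]
  m7 ⊆ -0111,0-111
  m9 ⊆ 0-001,010-1
  m11 ⊆ 01-11,010-1
  m15 ⊆ 0-111,01-11
  m23 ⊆ -0111 [E]
E = {-0111, 00-00}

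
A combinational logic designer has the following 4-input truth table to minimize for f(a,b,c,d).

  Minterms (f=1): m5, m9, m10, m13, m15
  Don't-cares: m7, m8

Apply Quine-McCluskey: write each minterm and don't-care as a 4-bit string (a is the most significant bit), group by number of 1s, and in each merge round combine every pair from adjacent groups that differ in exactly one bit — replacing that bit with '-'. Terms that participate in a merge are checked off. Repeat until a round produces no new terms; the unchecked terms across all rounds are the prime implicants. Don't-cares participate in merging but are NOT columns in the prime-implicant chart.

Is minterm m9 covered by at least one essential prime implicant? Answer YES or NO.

NO

size-2^0 implicants → 0101(✓)  0111(✓)  1000(✓)  1001(✓)  1010(✓)  1101(✓)  1111(✓)
size-2^1 implicants → -101(✓)  -111(✓)  01-1(✓)  1-01  10-0  100-  11-1(✓)
size-2^2 implicants → -1-1
Unchecked terms (primes): -1-1, 1-01, 10-0, 100-
Minterm coverage:
  m5 ⊆ -1-1 [E]
  m9 ⊆ 1-01,100-
  m10 ⊆ 10-0 [E]
  m13 ⊆ -1-1,1-01
  m15 ⊆ -1-1 [E]
E = {-1-1, 10-0}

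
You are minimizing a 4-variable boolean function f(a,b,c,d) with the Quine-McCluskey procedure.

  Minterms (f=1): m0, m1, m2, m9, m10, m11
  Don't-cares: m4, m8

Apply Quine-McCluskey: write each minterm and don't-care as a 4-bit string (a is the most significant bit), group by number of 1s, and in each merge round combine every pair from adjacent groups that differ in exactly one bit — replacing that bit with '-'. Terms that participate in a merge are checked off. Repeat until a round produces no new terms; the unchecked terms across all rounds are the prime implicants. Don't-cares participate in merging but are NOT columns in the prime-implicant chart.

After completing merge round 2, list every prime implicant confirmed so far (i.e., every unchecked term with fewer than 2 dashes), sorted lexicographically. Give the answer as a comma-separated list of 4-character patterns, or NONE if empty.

Round 0: 0000✓ 0001✓ 0010✓ 0100✓ 1000✓ 1001✓ 1010✓ 1011✓
Round 1: -000✓ -001✓ -010✓ 0-00 00-0✓ 000-✓ 10-0✓ 10-1✓ 100-✓ 101-✓
Round 2: -0-0 -00- 10--
PIs = {-0-0, -00-, 0-00, 10--}

0-00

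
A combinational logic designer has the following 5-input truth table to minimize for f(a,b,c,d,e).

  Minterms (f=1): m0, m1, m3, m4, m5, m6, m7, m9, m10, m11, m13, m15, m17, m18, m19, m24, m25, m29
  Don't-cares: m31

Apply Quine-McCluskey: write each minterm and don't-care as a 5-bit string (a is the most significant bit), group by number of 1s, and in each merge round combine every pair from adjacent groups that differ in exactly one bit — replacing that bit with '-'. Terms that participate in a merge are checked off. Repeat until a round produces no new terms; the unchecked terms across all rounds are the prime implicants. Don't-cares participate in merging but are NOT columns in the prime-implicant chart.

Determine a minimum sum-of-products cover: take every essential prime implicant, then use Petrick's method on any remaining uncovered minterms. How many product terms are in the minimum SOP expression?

8

[col 0] 00000*, 00001*, 00011*, 00100*, 00101*, 00110*, 00111*, 01001*, 01010*, 01011*, 01101*, 01111*, 10001*, 10010*, 10011*, 11000*, 11001*, 11101*, 11111*
[col 1] -0001*, -0011*, -1001*, -1101*, -1111*, 0-001*, 0-011*, 0-101*, 0-111*, 00-00*, 00-01*, 00-11*, 000-1*, 0000-*, 001-0*, 001-1*, 0010-*, 0011-*, 01-01*, 01-11*, 010-1*, 0101-, 011-1*, 1-001*, 100-1*, 1001-, 11-01*, 1100-, 111-1*
[col 2] --001, -00-1, -1-01, -11-1, 0--01*, 0--11*, 0-0-1*, 0-1-1*, 00--1*, 00-0-, 001--, 01--1*
[col 3] 0---1
Prime implicants: --001, -00-1, -1-01, -11-1, 0---1, 00-0-, 001--, 0101-, 1001-, 1100-
PI chart (minterm → PIs covering it):
  0 | 00-0-  (sole → essential)
  1 | --001,-00-1,0---1,00-0-
  3 | -00-1,0---1
  4 | 00-0-,001--
  5 | 0---1,00-0-,001--
  6 | 001--  (sole → essential)
  7 | 0---1,001--
  9 | --001,-1-01,0---1
  10 | 0101-  (sole → essential)
  11 | 0---1,0101-
  13 | -1-01,-11-1,0---1
  15 | -11-1,0---1
  17 | --001,-00-1
  18 | 1001-  (sole → essential)
  19 | -00-1,1001-
  24 | 1100-  (sole → essential)
  25 | --001,-1-01,1100-
  29 | -1-01,-11-1
Essential prime implicants: 00-0-, 001--, 0101-, 1001-, 1100-
Petrick residual → --001, -00-1, -11-1
Minimum SOP uses 8 PIs: c'd'e + b'c'e + bce + a'b'd' + a'b'c + a'bc'd + ab'c'd + abc'd'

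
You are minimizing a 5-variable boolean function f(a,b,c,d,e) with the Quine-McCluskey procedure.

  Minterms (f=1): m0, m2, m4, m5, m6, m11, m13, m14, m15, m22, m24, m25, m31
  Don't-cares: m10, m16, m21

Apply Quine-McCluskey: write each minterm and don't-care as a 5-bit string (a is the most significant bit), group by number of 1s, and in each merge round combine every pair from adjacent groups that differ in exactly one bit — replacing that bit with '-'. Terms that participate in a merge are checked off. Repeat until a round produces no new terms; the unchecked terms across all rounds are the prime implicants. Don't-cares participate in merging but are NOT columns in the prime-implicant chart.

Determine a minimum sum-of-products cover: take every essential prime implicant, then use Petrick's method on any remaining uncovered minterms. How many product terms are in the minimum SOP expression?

6

[col 0] 00000*, 00010*, 00100*, 00101*, 00110*, 01010*, 01011*, 01101*, 01110*, 01111*, 10000*, 10101*, 10110*, 11000*, 11001*, 11111*
[col 1] -0000, -0101, -0110, -1111, 0-010*, 0-101, 0-110*, 00-00*, 00-10*, 000-0*, 001-0*, 0010-, 01-10*, 01-11*, 0101-*, 011-1, 0111-*, 1-000, 1100-
[col 2] 0--10, 00--0, 01-1-
Prime implicants: -0000, -0101, -0110, -1111, 0--10, 0-101, 00--0, 0010-, 01-1-, 011-1, 1-000, 1100-
PI chart (minterm → PIs covering it):
  0 | -0000,00--0
  2 | 0--10,00--0
  4 | 00--0,0010-
  5 | -0101,0-101,0010-
  6 | -0110,0--10,00--0
  11 | 01-1-  (sole → essential)
  13 | 0-101,011-1
  14 | 0--10,01-1-
  15 | -1111,01-1-,011-1
  22 | -0110  (sole → essential)
  24 | 1-000,1100-
  25 | 1100-  (sole → essential)
  31 | -1111  (sole → essential)
Essential prime implicants: -0110, -1111, 01-1-, 1100-
Petrick residual → 0-101, 00--0
Minimum SOP uses 6 PIs: b'cde' + bcde + a'cd'e + a'b'e' + a'bd + abc'd'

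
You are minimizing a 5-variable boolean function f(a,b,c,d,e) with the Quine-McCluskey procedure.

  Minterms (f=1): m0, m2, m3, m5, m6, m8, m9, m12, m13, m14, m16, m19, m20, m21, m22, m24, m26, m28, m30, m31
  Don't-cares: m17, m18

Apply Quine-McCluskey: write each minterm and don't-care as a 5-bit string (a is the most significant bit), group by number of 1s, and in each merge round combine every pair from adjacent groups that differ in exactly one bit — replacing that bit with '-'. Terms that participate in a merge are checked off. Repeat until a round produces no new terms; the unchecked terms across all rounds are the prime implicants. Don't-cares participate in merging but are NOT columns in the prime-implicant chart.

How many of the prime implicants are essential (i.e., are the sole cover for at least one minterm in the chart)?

4

size-2^0 implicants → 00000(✓)  00010(✓)  00011(✓)  00101(✓)  00110(✓)  01000(✓)  01001(✓)  01100(✓)  01101(✓)  01110(✓)  10000(✓)  10001(✓)  10010(✓)  10011(✓)  10100(✓)  10101(✓)  10110(✓)  11000(✓)  11010(✓)  11100(✓)  11110(✓)  11111(✓)
size-2^1 implicants → -0000(✓)  -0010(✓)  -0011(✓)  -0101  -0110(✓)  -1000(✓)  -1100(✓)  -1110(✓)  0-000(✓)  0-101  0-110(✓)  00-10(✓)  000-0(✓)  0001-(✓)  01-00(✓)  01-01(✓)  0100-(✓)  011-0(✓)  0110-(✓)  1-000(✓)  1-010(✓)  1-100(✓)  1-110(✓)  10-00(✓)  10-01(✓)  10-10(✓)  100-0(✓)  100-1(✓)  1000-(✓)  1001-(✓)  101-0(✓)  1010-(✓)  11-00(✓)  11-10(✓)  110-0(✓)  111-0(✓)  1111-
size-2^2 implicants → --000  --110  -0-10  -00-0  -001-  -1-00  -11-0  01-0-  1--00(✓)  1--10(✓)  1-0-0(✓)  1-1-0(✓)  10--0(✓)  10-0-  100--  11--0(✓)
size-2^3 implicants → 1---0
Unchecked terms (primes): --000, --110, -0-10, -00-0, -001-, -0101, -1-00, -11-0, 0-101, 01-0-, 1---0, 10-0-, 100--, 1111-
Minterm coverage:
  m0 ⊆ --000,-00-0
  m2 ⊆ -0-10,-00-0,-001-
  m3 ⊆ -001- [E]
  m5 ⊆ -0101,0-101
  m6 ⊆ --110,-0-10
  m8 ⊆ --000,-1-00,01-0-
  m9 ⊆ 01-0- [E]
  m12 ⊆ -1-00,-11-0,01-0-
  m13 ⊆ 0-101,01-0-
  m14 ⊆ --110,-11-0
  m16 ⊆ --000,-00-0,1---0,10-0-,100--
  m19 ⊆ -001-,100--
  m20 ⊆ 1---0,10-0-
  m21 ⊆ -0101,10-0-
  m22 ⊆ --110,-0-10,1---0
  m24 ⊆ --000,-1-00,1---0
  m26 ⊆ 1---0 [E]
  m28 ⊆ -1-00,-11-0,1---0
  m30 ⊆ --110,-11-0,1---0,1111-
  m31 ⊆ 1111- [E]
E = {-001-, 01-0-, 1---0, 1111-}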